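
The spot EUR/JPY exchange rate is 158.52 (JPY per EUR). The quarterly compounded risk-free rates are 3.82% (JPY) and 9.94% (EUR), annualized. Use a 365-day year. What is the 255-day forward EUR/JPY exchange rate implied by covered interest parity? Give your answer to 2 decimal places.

By covered interest parity, F = S · (1+r_JPY/4)^(4T) / (1+r_EUR/4)^(4T)
= 158.52 × 1.026917 / 1.071002 = 158.52 × 0.958838
F = 151.99 JPY per EUR

151.99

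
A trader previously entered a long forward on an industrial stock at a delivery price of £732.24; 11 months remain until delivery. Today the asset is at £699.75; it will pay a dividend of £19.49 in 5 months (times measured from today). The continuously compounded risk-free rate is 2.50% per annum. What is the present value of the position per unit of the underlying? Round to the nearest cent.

-£35.19

PV(remaining dividends) I = 19.49·e^(−0.0250·5/12) = 19.2880
Current forward F = (S − I)·e^(rT) = (699.75 − 19.2880)·e^(0.0250·11/12) = 680.4620 × 1.023181 = 696.2358
Value (long) = (F − K)·e^(−rT) = (696.2358 − 732.24) × 0.977344 = -35.1885
Value = -£35.19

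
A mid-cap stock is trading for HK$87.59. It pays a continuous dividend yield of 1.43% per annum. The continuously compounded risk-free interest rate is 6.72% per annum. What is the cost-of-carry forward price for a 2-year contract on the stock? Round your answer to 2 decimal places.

F = S·e^((r − q)T) = 87.59 · e^((0.0672 − 0.0143) × 2)
= 87.59 · e^0.105800 = 87.59 × 1.111600
F = HK$97.37

HK$97.37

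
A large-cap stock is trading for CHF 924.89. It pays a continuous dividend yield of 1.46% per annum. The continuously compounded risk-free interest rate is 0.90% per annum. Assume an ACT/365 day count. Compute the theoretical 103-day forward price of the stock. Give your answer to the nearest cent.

F = S·e^((r − q)T) = 924.89 · e^((0.0090 − 0.0146) × 103/365)
= 924.89 · e^-0.001580 = 924.89 × 0.998421
F = CHF 923.43

CHF 923.43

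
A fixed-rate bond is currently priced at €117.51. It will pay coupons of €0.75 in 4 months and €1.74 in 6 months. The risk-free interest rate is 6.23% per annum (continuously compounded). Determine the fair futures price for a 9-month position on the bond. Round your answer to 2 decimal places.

€120.59

PV(coupons) I = 0.75·e^(−0.0623·4/12) + 1.74·e^(−0.0623·6/12)
I = 0.7346 + 1.6866 = 2.4212
F = (S − I)·e^(rT) = (117.51 − 2.4212) · e^(0.0623·9/12)
= 115.0888 · e^0.046725 = 115.0888 × 1.047834 = €120.59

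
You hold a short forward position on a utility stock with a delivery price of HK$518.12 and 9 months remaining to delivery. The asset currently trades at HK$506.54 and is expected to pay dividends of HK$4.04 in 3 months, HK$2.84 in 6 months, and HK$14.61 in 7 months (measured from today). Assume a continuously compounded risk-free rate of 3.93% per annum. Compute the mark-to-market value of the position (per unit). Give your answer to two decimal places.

PV(remaining dividends) I = 4.04·e^(−0.0393·3/12) + 2.84·e^(−0.0393·6/12) + 14.61·e^(−0.0393·7/12) = 21.0641
Current forward F = (S − I)·e^(rT) = (506.54 − 21.0641)·e^(0.0393·9/12) = 485.4759 × 1.029914 = 499.9984
Value (long) = (F − K)·e^(−rT) = (499.9984 − 518.12) × 0.970955 = -17.5953
Short position value = −(long value) = HK$17.60

HK$17.60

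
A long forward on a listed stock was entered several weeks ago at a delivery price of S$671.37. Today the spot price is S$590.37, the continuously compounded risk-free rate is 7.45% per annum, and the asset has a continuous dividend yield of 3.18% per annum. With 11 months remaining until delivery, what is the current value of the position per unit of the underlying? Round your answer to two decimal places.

-S$53.64

Current fair forward for the remaining 11 months: F = S·e^((r − q)·T), (r − q) = 0.0745 − 0.0318 = 0.0427
F = 590.37 · e^(0.0427 × 11/12) = 590.37 × 1.039918 = 613.9364
Value of long forward = (F − K)·e^(−rT) = (613.9364 − 671.37) · e^(−0.0745·11/12)
= -57.4336 × 0.933988 = -53.64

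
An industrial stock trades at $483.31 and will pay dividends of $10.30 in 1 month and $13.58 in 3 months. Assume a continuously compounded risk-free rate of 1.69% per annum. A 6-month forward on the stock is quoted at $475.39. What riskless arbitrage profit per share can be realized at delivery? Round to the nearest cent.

PV(dividends) I = 10.30·e^(−0.0169·1/12) + 13.58·e^(−0.0169·3/12) = 23.8082
Fair forward F* = (S − I)·e^(rT) = (483.31 − 23.8082)·e^0.008450 = 459.5018 × 1.008486 = 463.4011
Market $475.39 > fair 463.4011: forward overpriced → cash-and-carry (borrow at r, buy the stock and collect the dividends, short the forward).
Profit at T = |F_mkt − F*| = |475.39 − 463.4011| = $11.99 per share

$11.99 per share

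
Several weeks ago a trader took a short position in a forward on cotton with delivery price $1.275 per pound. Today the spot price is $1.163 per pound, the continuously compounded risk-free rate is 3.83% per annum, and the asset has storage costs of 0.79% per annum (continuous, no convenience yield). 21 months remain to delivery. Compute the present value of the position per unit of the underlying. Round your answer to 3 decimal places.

$0.013 per pound

Current fair forward for the remaining 21 months: F = S·e^((r + u)·T), (r + u) = 0.0383 + 0.0079 = 0.0462
F = 1.163 · e^(0.0462 × 21/12) = 1.163 × 1.084208 = 1.2609
Value of long forward = (F − K)·e^(−rT) = (1.2609 − 1.275) · e^(−0.0383·21/12)
= -0.0141 × 0.935172 = -0.013
Short position value = −(long value) = $0.013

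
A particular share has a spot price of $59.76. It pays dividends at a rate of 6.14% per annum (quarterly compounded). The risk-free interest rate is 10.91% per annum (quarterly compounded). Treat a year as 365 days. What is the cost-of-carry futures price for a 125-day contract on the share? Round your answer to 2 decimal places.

$60.72

F = S · (1+r/4)^(4T) / (1+q/4)^(4T)
= 59.76 × 1.037550 / 1.021087 = 59.76 × 1.016123
F = $60.72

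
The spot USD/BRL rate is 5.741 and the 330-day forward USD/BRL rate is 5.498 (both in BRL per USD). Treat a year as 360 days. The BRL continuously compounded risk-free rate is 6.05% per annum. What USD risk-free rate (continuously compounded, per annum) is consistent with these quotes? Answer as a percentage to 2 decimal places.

10.77%

F = S·e^((r_BRL − r_USD)T) ⇒ r_USD = r_BRL − ln(F/S)/T
ln(5.498/5.741) = -0.043249; /(330/360) = -0.047181
r_USD = 0.0605 + 0.047181 = 0.107681
r_USD = 10.77%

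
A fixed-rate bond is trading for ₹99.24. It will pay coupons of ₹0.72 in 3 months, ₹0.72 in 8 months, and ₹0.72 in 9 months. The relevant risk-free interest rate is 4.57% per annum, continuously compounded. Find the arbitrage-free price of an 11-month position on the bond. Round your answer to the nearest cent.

PV(coupons) I = 0.72·e^(−0.0457·3/12) + 0.72·e^(−0.0457·8/12) + 0.72·e^(−0.0457·9/12)
I = 0.7118 + 0.6984 + 0.6957 = 2.1059
F = (S − I)·e^(rT) = (99.24 − 2.1059) · e^(0.0457·11/12)
= 97.1341 · e^0.041892 = 97.1341 × 1.042782 = ₹101.29

₹101.29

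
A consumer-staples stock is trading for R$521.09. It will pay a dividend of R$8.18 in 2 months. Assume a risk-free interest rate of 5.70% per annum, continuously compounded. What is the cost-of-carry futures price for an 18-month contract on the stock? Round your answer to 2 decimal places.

PV(dividends) I = 8.18·e^(−0.0570·2/12)
I = 8.1027
F = (S − I)·e^(rT) = (521.09 − 8.1027) · e^(0.0570·18/12)
= 512.9873 · e^0.085500 = 512.9873 × 1.089262 = R$558.78

R$558.78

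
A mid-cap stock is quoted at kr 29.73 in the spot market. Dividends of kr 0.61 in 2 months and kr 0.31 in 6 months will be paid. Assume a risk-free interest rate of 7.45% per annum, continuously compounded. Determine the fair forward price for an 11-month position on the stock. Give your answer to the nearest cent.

kr 30.87

PV(dividends) I = 0.61·e^(−0.0745·2/12) + 0.31·e^(−0.0745·6/12)
I = 0.6025 + 0.2987 = 0.9012
F = (S − I)·e^(rT) = (29.73 − 0.9012) · e^(0.0745·11/12)
= 28.8288 · e^0.068292 = 28.8288 × 1.070678 = kr 30.87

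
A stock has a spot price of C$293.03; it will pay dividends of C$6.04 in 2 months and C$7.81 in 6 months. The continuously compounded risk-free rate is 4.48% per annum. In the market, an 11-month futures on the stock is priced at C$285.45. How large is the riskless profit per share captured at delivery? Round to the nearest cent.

PV(dividends) I = 6.04·e^(−0.0448·2/12) + 7.81·e^(−0.0448·6/12) = 13.6321
Fair futures F* = (S − I)·e^(rT) = (293.03 − 13.6321)·e^0.041067 = 279.3979 × 1.041922 = 291.1108
Market C$285.45 < fair 291.1108: forward underpriced → reverse cash-and-carry (short the stock, invest proceeds at r, pay the dividends, go long the forward).
Profit at T = |F_mkt − F*| = |285.45 − 291.1108| = C$5.66 per share

C$5.66 per share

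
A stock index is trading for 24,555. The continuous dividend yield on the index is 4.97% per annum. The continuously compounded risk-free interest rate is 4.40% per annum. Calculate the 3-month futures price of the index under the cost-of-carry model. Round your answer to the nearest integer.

F = S·e^((r − q)T) = 24555 · e^((0.0440 − 0.0497) × 3/12)
= 24555 · e^-0.001425 = 24555 × 0.998576
F = 24,520

24,520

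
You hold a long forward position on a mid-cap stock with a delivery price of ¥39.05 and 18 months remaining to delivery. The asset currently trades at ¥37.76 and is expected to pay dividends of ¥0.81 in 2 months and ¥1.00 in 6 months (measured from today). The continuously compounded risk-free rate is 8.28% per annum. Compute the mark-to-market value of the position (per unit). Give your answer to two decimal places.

¥1.51

PV(remaining dividends) I = 0.81·e^(−0.0828·2/12) + 1.00·e^(−0.0828·6/12) = 1.7583
Current forward F = (S − I)·e^(rT) = (37.76 − 1.7583)·e^(0.0828·18/12) = 36.0017 × 1.132242 = 40.7626
Value (long) = (F − K)·e^(−rT) = (40.7626 − 39.05) × 0.883203 = 1.5126
Value = ¥1.51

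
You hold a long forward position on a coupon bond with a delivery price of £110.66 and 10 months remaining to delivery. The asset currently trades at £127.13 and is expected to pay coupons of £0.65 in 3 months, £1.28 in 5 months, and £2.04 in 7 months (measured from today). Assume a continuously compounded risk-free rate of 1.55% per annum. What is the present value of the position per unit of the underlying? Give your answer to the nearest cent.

PV(remaining coupons) I = 0.65·e^(−0.0155·3/12) + 1.28·e^(−0.0155·5/12) + 2.04·e^(−0.0155·7/12) = 3.9409
Current forward F = (S − I)·e^(rT) = (127.13 − 3.9409)·e^(0.0155·10/12) = 123.1891 × 1.013000 = 124.7906
Value (long) = (F − K)·e^(−rT) = (124.7906 − 110.66) × 0.987166 = 13.9492
Value = £13.95

£13.95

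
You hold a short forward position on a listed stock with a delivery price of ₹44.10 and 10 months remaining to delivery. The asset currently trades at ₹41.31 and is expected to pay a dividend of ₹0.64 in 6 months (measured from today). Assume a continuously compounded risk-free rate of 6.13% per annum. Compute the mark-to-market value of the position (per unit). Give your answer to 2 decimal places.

PV(remaining dividends) I = 0.64·e^(−0.0613·6/12) = 0.6207
Current forward F = (S − I)·e^(rT) = (41.31 − 0.6207)·e^(0.0613·10/12) = 40.6893 × 1.052411 = 42.8219
Value (long) = (F − K)·e^(−rT) = (42.8219 − 44.10) × 0.950199 = -1.2144
Short position value = −(long value) = ₹1.21

₹1.21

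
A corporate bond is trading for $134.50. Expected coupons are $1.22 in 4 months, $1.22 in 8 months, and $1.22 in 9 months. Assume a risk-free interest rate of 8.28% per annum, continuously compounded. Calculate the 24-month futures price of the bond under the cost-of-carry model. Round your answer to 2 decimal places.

$154.61

PV(coupons) I = 1.22·e^(−0.0828·4/12) + 1.22·e^(−0.0828·8/12) + 1.22·e^(−0.0828·9/12)
I = 1.1868 + 1.1545 + 1.1465 = 3.4878
F = (S − I)·e^(rT) = (134.50 − 3.4878) · e^(0.0828·24/12)
= 131.0122 · e^0.165600 = 131.0122 × 1.180101 = $154.61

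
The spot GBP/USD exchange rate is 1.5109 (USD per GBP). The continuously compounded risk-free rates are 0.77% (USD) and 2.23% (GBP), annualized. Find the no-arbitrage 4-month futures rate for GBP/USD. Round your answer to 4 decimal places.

F = S·e^((r_USD − r_GBP)T) = 1.5109 · e^((0.0077 − 0.0223) × 4/12)
= 1.5109 · e^-0.004867 = 1.5109 × 0.995145
F = 1.5036 USD per GBP

1.5036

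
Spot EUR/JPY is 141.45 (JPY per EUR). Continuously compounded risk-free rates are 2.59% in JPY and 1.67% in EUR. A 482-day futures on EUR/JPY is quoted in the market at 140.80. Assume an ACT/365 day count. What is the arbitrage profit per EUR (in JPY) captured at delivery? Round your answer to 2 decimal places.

2.38 per EUR (in JPY)

Fair futures: F* = S·e^(carry·T), with carry = (r_JPY − r_EUR) = 0.0259 − 0.0167 = 0.0092
F* = 141.45 · e^(0.0092 × 482/365) = 141.45 · e^0.012149 = 141.45 × 1.012223 = 143.1789
Market 140.80 < fair 143.1789: forward underpriced → reverse cash-and-carry (short spot, go long the forward).
At maturity, profit = |F_mkt − F*| = |140.80 − 143.1789| = 2.38 per EUR (in JPY)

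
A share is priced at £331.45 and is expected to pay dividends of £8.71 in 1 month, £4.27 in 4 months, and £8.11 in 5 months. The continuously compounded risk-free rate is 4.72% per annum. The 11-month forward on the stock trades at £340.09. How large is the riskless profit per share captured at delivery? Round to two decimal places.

PV(dividends) I = 8.71·e^(−0.0472·1/12) + 4.27·e^(−0.0472·4/12) + 8.11·e^(−0.0472·5/12) = 20.8312
Fair forward F* = (S − I)·e^(rT) = (331.45 − 20.8312)·e^0.043267 = 310.6188 × 1.044217 = 324.3534
Market £340.09 > fair 324.3534: forward overpriced → cash-and-carry (borrow at r, buy the stock and collect the dividends, short the forward).
Profit at T = |F_mkt − F*| = |340.09 − 324.3534| = £15.74 per share

£15.74 per share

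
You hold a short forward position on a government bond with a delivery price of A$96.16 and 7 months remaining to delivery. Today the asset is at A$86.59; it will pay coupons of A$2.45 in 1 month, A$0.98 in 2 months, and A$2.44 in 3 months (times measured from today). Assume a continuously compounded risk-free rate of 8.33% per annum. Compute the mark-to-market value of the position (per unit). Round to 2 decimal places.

A$10.80

PV(remaining coupons) I = 2.45·e^(−0.0833·1/12) + 0.98·e^(−0.0833·2/12) + 2.44·e^(−0.0833·3/12) = 5.7893
Current forward F = (S − I)·e^(rT) = (86.59 − 5.7893)·e^(0.0833·7/12) = 80.8007 × 1.049792 = 84.8239
Value (long) = (F − K)·e^(−rT) = (84.8239 − 96.16) × 0.952570 = -10.7984
Short position value = −(long value) = A$10.80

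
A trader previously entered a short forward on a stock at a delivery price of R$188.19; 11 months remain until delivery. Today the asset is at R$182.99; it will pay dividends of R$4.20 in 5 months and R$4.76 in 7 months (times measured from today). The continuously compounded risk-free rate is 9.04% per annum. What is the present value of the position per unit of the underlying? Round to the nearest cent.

PV(remaining dividends) I = 4.20·e^(−0.0904·5/12) + 4.76·e^(−0.0904·7/12) = 8.5602
Current forward F = (S − I)·e^(rT) = (182.99 − 8.5602)·e^(0.0904·11/12) = 174.4298 × 1.086397 = 189.5000
Value (long) = (F − K)·e^(−rT) = (189.5000 − 188.19) × 0.920474 = 1.2058
Short position value = −(long value) = -R$1.21

-R$1.21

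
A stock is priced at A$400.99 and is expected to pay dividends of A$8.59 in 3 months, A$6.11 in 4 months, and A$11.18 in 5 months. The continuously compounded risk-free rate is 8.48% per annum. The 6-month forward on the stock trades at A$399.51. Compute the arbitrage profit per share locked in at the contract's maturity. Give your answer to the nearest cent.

PV(dividends) I = 8.59·e^(−0.0848·3/12) + 6.11·e^(−0.0848·4/12) + 11.18·e^(−0.0848·5/12) = 25.1414
Fair forward F* = (S − I)·e^(rT) = (400.99 − 25.1414)·e^0.042400 = 375.8486 × 1.043312 = 392.1274
Market A$399.51 > fair 392.1274: forward overpriced → cash-and-carry (borrow at r, buy the stock and collect the dividends, short the forward).
Profit at T = |F_mkt − F*| = |399.51 − 392.1274| = A$7.38 per share

A$7.38 per share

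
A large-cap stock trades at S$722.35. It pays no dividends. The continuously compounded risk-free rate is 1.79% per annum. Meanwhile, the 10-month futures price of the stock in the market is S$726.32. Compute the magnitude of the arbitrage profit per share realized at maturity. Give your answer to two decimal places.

Fair futures: F* = S·e^(carry·T), with carry = r = 0.0179
F* = 722.35 · e^(0.0179 × 10/12) = 722.35 · e^0.014917 = 722.35 × 1.015029 = S$733.2062
Market S$726.32 < fair S$733.2062: forward underpriced → reverse cash-and-carry (short spot, go long the forward).
At maturity, profit = |F_mkt − F*| = |726.32 − 733.2062| = S$6.89 per share

S$6.89 per share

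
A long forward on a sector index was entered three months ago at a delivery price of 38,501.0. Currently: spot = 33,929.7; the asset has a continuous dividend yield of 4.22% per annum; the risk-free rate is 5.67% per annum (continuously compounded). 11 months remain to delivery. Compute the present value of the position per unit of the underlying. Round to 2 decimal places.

Current fair forward for the remaining 11 months: F = S·e^((r − q)·T), (r − q) = 0.0567 − 0.0422 = 0.0145
F = 33929.7 · e^(0.0145 × 11/12) = 33929.7 × 1.01338039 = 34383.6926
Value of long forward = (F − K)·e^(−rT) = (34383.6926 − 38501.0) · e^(−0.0567·11/12)
= -4117.3074 × 0.94935260 = -3908.78

-3908.78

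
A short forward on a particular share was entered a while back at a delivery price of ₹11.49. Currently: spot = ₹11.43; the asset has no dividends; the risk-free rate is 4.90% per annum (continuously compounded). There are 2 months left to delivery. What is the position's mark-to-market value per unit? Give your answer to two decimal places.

Current fair forward for the remaining 2 months: F = S·e^(r·T), r = 0.0490
F = 11.43 · e^(0.0490 × 2/12) = 11.43 × 1.008200 = 11.5237
Value of long forward = (F − K)·e^(−rT) = (11.5237 − 11.49) · e^(−0.0490·2/12)
= 0.0337 × 0.991867 = 0.03
Short position value = −(long value) = -₹0.03

-₹0.03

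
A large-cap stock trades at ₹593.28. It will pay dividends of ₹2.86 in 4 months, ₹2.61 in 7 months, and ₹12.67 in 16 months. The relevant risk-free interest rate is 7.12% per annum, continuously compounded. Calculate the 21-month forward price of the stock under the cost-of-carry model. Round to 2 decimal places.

PV(dividends) I = 2.86·e^(−0.0712·4/12) + 2.61·e^(−0.0712·7/12) + 12.67·e^(−0.0712·16/12)
I = 2.7929 + 2.5038 + 11.5225 = 16.8192
F = (S − I)·e^(rT) = (593.28 − 16.8192) · e^(0.0712·21/12)
= 576.4608 · e^0.124600 = 576.4608 × 1.132695 = ₹652.95

₹652.95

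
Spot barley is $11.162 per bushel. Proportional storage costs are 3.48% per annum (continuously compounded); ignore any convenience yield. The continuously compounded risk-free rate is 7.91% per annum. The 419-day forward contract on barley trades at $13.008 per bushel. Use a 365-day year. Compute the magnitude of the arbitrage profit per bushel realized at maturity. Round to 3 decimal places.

Fair forward: F* = S·e^(carry·T), with carry = (r + u) = 0.0791 + 0.0348 = 0.1139
F* = 11.162 · e^(0.1139 × 419/365) = 11.162 · e^0.130751 = 11.162 × 1.139684 = $12.7212
Market $13.008 > fair $12.7212: forward overpriced → cash-and-carry (buy spot, short the forward).
At maturity, profit = |F_mkt − F*| = |13.008 − 12.7212| = $0.287 per bushel

$0.287 per bushel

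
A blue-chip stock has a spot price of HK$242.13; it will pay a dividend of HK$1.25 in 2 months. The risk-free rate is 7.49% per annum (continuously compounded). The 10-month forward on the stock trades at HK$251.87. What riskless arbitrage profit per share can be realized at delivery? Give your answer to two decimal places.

PV(dividends) I = 1.25·e^(−0.0749·2/12) = 1.2345
Fair forward F* = (S − I)·e^(rT) = (242.13 − 1.2345)·e^0.062417 = 240.8955 × 1.064406 = 256.4106
Market HK$251.87 < fair 256.4106: forward underpriced → reverse cash-and-carry (short the stock, invest proceeds at r, pay the dividends, go long the forward).
Profit at T = |F_mkt − F*| = |251.87 − 256.4106| = HK$4.54 per share

HK$4.54 per share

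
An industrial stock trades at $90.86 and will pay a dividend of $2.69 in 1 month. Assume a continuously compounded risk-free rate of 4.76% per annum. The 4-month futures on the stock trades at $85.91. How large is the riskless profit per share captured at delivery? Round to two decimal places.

$3.68 per share

PV(dividends) I = 2.69·e^(−0.0476·1/12) = 2.6794
Fair futures F* = (S − I)·e^(rT) = (90.86 − 2.6794)·e^0.015867 = 88.1806 × 1.015994 = 89.5910
Market $85.91 < fair 89.5910: forward underpriced → reverse cash-and-carry (short the stock, invest proceeds at r, pay the dividends, go long the forward).
Profit at T = |F_mkt − F*| = |85.91 − 89.5910| = $3.68 per share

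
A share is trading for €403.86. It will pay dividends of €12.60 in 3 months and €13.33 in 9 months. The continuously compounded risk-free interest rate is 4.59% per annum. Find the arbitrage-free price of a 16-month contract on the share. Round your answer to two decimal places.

PV(dividends) I = 12.60·e^(−0.0459·3/12) + 13.33·e^(−0.0459·9/12)
I = 12.4562 + 12.8789 = 25.3351
F = (S − I)·e^(rT) = (403.86 − 25.3351) · e^(0.0459·16/12)
= 378.5249 · e^0.061200 = 378.5249 × 1.063112 = €402.41

€402.41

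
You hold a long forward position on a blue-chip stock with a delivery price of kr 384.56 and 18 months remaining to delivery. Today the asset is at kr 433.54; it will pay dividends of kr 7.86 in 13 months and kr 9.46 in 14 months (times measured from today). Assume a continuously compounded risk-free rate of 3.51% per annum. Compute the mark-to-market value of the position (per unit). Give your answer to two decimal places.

PV(remaining dividends) I = 7.86·e^(−0.0351·13/12) + 9.46·e^(−0.0351·14/12) = 16.6472
Current forward F = (S − I)·e^(rT) = (433.54 − 16.6472)·e^(0.0351·18/12) = 416.8928 × 1.054061 = 439.4304
Value (long) = (F − K)·e^(−rT) = (439.4304 − 384.56) × 0.948712 = 52.0562
Value = kr 52.06

kr 52.06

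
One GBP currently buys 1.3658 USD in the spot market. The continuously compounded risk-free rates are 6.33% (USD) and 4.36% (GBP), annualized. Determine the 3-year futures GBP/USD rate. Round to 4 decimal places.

F = S·e^((r_USD − r_GBP)T) = 1.3658 · e^((0.0633 − 0.0436) × 3)
= 1.3658 · e^0.059100 = 1.3658 × 1.060881
F = 1.4490 USD per GBP

1.4490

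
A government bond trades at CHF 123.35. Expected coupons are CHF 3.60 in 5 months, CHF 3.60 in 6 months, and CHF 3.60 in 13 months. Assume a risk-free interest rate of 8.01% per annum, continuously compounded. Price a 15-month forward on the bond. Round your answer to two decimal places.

PV(coupons) I = 3.60·e^(−0.0801·5/12) + 3.60·e^(−0.0801·6/12) + 3.60·e^(−0.0801·13/12)
I = 3.4818 + 3.4587 + 3.3008 = 10.2413
F = (S − I)·e^(rT) = (123.35 − 10.2413) · e^(0.0801·15/12)
= 113.1087 · e^0.100125 = 113.1087 × 1.105309 = CHF 125.02

CHF 125.02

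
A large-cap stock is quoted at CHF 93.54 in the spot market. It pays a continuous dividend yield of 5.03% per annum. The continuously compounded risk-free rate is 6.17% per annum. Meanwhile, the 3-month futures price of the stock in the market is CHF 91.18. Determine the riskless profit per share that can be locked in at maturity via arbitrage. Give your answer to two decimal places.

CHF 2.63 per share

Fair futures: F* = S·e^(carry·T), with carry = (r − q) = 0.0617 − 0.0503 = 0.0114
F* = 93.54 · e^(0.0114 × 3/12) = 93.54 · e^0.002850 = 93.54 × 1.002854 = CHF 93.8070
Market CHF 91.18 < fair CHF 93.8070: forward underpriced → reverse cash-and-carry (short spot, go long the forward).
At maturity, profit = |F_mkt − F*| = |91.18 − 93.8070| = CHF 2.63 per share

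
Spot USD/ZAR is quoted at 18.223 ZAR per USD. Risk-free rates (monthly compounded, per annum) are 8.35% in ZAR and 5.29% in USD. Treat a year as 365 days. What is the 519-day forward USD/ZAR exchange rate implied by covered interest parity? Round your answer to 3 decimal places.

19.029

By covered interest parity, F = S · (1+r_ZAR/12)^(12T) / (1+r_USD/12)^(12T)
= 18.223 × 1.125603 / 1.077943 = 18.223 × 1.044214
F = 19.029 ZAR per USD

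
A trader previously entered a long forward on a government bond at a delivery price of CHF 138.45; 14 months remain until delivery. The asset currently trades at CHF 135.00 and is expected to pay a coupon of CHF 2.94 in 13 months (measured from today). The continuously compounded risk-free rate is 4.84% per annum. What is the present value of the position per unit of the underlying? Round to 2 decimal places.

PV(remaining coupons) I = 2.94·e^(−0.0484·13/12) = 2.7898
Current forward F = (S − I)·e^(rT) = (135.00 − 2.7898)·e^(0.0484·14/12) = 132.2102 × 1.058091 = 139.8904
Value (long) = (F − K)·e^(−rT) = (139.8904 − 138.45) × 0.945098 = 1.3613
Value = CHF 1.36

CHF 1.36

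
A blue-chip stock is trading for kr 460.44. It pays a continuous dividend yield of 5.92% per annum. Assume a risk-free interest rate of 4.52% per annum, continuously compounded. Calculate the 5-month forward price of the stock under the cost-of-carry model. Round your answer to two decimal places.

kr 457.76

F = S·e^((r − q)T) = 460.44 · e^((0.0452 − 0.0592) × 5/12)
= 460.44 · e^-0.005833 = 460.44 × 0.994184
F = kr 457.76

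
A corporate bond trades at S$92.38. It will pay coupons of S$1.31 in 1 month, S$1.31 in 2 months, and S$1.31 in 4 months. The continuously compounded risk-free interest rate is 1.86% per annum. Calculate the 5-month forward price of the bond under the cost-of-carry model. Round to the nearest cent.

S$89.15

PV(coupons) I = 1.31·e^(−0.0186·1/12) + 1.31·e^(−0.0186·2/12) + 1.31·e^(−0.0186·4/12)
I = 1.3080 + 1.3059 + 1.3019 = 3.9158
F = (S − I)·e^(rT) = (92.38 − 3.9158) · e^(0.0186·5/12)
= 88.4642 · e^0.007750 = 88.4642 × 1.007780 = S$89.15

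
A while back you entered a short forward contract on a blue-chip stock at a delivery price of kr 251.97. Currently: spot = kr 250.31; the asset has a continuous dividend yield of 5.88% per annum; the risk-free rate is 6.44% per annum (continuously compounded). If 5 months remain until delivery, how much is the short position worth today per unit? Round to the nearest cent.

kr 1.05

Current fair forward for the remaining 5 months: F = S·e^((r − q)·T), (r − q) = 0.0644 − 0.0588 = 0.0056
F = 250.31 · e^(0.0056 × 5/12) = 250.31 × 1.002336 = 250.8947
Value of long forward = (F − K)·e^(−rT) = (250.8947 − 251.97) · e^(−0.0644·5/12)
= -1.0753 × 0.973523 = -1.05
Short position value = −(long value) = kr 1.05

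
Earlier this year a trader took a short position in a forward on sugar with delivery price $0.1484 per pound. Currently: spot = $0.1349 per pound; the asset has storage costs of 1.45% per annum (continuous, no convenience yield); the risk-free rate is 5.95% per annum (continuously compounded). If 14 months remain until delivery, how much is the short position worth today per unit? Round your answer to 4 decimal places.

Current fair forward for the remaining 14 months: F = S·e^((r + u)·T), (r + u) = 0.0595 + 0.0145 = 0.0740
F = 0.1349 · e^(0.0740 × 14/12) = 0.1349 × 1.090170 = 0.1471
Value of long forward = (F − K)·e^(−rT) = (0.1471 − 0.1484) · e^(−0.0595·14/12)
= -0.0013 × 0.932938 = -0.0012
Short position value = −(long value) = $0.0012

$0.0012 per pound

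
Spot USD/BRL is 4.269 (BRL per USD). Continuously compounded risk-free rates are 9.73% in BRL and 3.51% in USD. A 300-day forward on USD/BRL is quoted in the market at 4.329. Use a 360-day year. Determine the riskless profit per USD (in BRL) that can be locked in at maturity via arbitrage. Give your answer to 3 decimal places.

0.167 per USD (in BRL)

Fair forward: F* = S·e^(carry·T), with carry = (r_BRL − r_USD) = 0.0973 − 0.0351 = 0.0622
F* = 4.269 · e^(0.0622 × 300/360) = 4.269 · e^0.051833 = 4.269 × 1.053200 = 4.4961
Market 4.329 < fair 4.4961: forward underpriced → reverse cash-and-carry (short spot, go long the forward).
At maturity, profit = |F_mkt − F*| = |4.329 − 4.4961| = 0.167 per USD (in BRL)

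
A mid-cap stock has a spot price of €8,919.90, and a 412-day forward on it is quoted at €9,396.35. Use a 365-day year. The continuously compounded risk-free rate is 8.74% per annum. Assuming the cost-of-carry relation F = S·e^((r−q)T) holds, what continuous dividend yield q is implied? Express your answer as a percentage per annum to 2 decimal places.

4.13%

From F = S·e^((r−q)T): (r − q) = ln(F/S)/T
ln(9396.35/8919.90) = ln(1.053414) = 0.052036
(r − q) = 0.052036 / (412/365) = 0.046100
q = r − ln(F/S)/T = 0.0874 − 0.046100 = 0.041300
q = 4.13%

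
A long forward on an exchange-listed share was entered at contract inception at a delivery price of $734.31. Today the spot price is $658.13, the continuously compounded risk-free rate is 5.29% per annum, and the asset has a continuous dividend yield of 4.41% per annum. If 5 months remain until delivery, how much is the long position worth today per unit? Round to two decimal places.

Current fair forward for the remaining 5 months: F = S·e^((r − q)·T), (r − q) = 0.0529 − 0.0441 = 0.0088
F = 658.13 · e^(0.0088 × 5/12) = 658.13 × 1.003673 = 660.5473
Value of long forward = (F − K)·e^(−rT) = (660.5473 − 734.31) · e^(−0.0529·5/12)
= -73.7627 × 0.978199 = -72.15

-$72.15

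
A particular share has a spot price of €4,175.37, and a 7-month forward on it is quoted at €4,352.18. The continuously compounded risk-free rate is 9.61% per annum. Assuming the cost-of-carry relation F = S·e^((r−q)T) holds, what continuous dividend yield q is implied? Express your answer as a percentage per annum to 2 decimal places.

From F = S·e^((r−q)T): (r − q) = ln(F/S)/T
ln(4352.18/4175.37) = ln(1.042346) = 0.041474
(r − q) = 0.041474 / (7/12) = 0.071098
q = r − ln(F/S)/T = 0.0961 − 0.071098 = 0.025002
q = 2.50%

2.50%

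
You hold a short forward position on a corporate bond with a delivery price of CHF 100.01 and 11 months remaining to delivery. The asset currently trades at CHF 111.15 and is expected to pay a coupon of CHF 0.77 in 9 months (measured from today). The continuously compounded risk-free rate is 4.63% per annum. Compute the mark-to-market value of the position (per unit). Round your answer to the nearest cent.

PV(remaining coupons) I = 0.77·e^(−0.0463·9/12) = 0.7437
Current forward F = (S − I)·e^(rT) = (111.15 − 0.7437)·e^(0.0463·11/12) = 110.4063 × 1.043355 = 115.1930
Value (long) = (F − K)·e^(−rT) = (115.1930 − 100.01) × 0.958446 = 14.5521
Short position value = −(long value) = -CHF 14.55

-CHF 14.55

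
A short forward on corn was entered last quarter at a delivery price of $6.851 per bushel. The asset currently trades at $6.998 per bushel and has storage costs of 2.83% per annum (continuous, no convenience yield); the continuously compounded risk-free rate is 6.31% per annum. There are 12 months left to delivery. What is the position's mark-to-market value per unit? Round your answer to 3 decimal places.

-$0.767 per bushel

Current fair forward for the remaining 12 months: F = S·e^((r + u)·T), (r + u) = 0.0631 + 0.0283 = 0.0914
F = 6.998 · e^(0.0914 × 12/12) = 6.998 × 1.095707 = 7.6678
Value of long forward = (F − K)·e^(−rT) = (7.6678 − 6.851) · e^(−0.0631·12/12)
= 0.8168 × 0.938850 = 0.767
Short position value = −(long value) = -$0.767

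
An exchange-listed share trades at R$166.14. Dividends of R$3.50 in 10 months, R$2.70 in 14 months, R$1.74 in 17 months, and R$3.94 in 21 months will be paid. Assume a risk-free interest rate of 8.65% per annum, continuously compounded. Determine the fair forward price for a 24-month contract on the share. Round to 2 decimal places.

PV(dividends) I = 3.50·e^(−0.0865·10/12) + 2.70·e^(−0.0865·14/12) + 1.74·e^(−0.0865·17/12) + 3.94·e^(−0.0865·21/12)
I = 3.2566 + 2.4408 + 1.5393 + 3.3865 = 10.6232
F = (S − I)·e^(rT) = (166.14 − 10.6232) · e^(0.0865·24/12)
= 155.5168 · e^0.173000 = 155.5168 × 1.188866 = R$184.89

R$184.89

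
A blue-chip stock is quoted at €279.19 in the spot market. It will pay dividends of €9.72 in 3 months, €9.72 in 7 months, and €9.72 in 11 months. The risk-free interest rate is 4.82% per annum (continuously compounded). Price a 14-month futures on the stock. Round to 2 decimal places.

PV(dividends) I = 9.72·e^(−0.0482·3/12) + 9.72·e^(−0.0482·7/12) + 9.72·e^(−0.0482·11/12)
I = 9.6036 + 9.4505 + 9.2999 = 28.3540
F = (S − I)·e^(rT) = (279.19 − 28.3540) · e^(0.0482·14/12)
= 250.8360 · e^0.056233 = 250.8360 × 1.057844 = €265.35

€265.35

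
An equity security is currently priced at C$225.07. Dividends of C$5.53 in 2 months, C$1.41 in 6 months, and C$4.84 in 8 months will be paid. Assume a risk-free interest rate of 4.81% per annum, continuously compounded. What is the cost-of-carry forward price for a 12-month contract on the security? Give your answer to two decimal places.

C$224.04

PV(dividends) I = 5.53·e^(−0.0481·2/12) + 1.41·e^(−0.0481·6/12) + 4.84·e^(−0.0481·8/12)
I = 5.4858 + 1.3765 + 4.6873 = 11.5496
F = (S − I)·e^(rT) = (225.07 − 11.5496) · e^(0.0481·12/12)
= 213.5204 · e^0.048100 = 213.5204 × 1.049276 = C$224.04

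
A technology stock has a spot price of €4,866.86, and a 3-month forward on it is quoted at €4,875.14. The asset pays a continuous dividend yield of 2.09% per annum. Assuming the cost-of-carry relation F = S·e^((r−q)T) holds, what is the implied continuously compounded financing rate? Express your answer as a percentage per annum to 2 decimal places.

From F = S·e^((r−q)T): (r − q) = ln(F/S)/T
ln(4875.14/4866.86) = ln(1.001701) = 0.001700
(r − q) = 0.001700 / (3/12) = 0.006800
r = ln(F/S)/T + q = 0.006800 + 0.0209 = 0.027700
r = 2.77%

2.77%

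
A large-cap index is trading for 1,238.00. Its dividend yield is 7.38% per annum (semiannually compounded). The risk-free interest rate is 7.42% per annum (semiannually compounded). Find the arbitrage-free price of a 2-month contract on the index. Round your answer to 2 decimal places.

1,238.08

F = S · (1+r/2)^(2T) / (1+q/2)^(2T)
= 1238.00 × 1.01221681 / 1.01215174 = 1238.00 × 1.00006429
F = 1,238.08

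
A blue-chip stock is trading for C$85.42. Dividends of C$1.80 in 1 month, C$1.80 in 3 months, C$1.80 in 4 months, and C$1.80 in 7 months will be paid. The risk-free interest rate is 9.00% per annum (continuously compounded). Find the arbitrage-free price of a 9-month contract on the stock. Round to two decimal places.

C$83.89

PV(dividends) I = 1.80·e^(−0.0900·1/12) + 1.80·e^(−0.0900·3/12) + 1.80·e^(−0.0900·4/12) + 1.80·e^(−0.0900·7/12)
I = 1.7866 + 1.7600 + 1.7468 + 1.7079 = 7.0013
F = (S − I)·e^(rT) = (85.42 − 7.0013) · e^(0.0900·9/12)
= 78.4187 · e^0.067500 = 78.4187 × 1.069830 = C$83.89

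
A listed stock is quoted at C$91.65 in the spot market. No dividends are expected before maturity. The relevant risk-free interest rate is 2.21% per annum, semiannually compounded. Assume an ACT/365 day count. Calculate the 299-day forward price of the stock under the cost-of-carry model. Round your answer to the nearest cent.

F = S · (1+r/2)^(2T)
= 91.65 × 1.018168
F = C$93.32

C$93.32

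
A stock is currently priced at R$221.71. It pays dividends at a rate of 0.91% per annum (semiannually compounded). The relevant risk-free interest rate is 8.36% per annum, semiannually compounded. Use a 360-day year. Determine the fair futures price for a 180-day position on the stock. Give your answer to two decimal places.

F = S · (1+r/2)^(2T) / (1+q/2)^(2T)
= 221.71 × 1.041800 / 1.004550 = 221.71 × 1.037081
F = R$229.93

R$229.93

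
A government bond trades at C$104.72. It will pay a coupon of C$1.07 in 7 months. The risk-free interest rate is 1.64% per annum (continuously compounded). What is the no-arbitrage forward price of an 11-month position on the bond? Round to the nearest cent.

C$105.23

PV(coupons) I = 1.07·e^(−0.0164·7/12)
I = 1.0598
F = (S − I)·e^(rT) = (104.72 − 1.0598) · e^(0.0164·11/12)
= 103.6602 · e^0.015033 = 103.6602 × 1.015147 = C$105.23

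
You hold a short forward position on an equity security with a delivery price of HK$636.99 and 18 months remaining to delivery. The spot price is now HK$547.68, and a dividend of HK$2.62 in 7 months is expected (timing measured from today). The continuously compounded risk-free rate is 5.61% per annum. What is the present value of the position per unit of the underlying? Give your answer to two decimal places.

HK$40.44

PV(remaining dividends) I = 2.62·e^(−0.0561·7/12) = 2.5356
Current forward F = (S − I)·e^(rT) = (547.68 − 2.5356)·e^(0.0561·18/12) = 545.1444 × 1.087792 = 593.0037
Value (long) = (F − K)·e^(−rT) = (593.0037 − 636.99) × 0.919293 = -40.4363
Short position value = −(long value) = HK$40.44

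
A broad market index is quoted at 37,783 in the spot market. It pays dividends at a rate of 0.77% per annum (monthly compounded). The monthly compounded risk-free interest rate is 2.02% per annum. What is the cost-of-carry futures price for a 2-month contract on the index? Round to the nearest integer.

F = S · (1+r/12)^(12T) / (1+q/12)^(12T)
= 37783 × 1.003370 / 1.001284 = 37783 × 1.002083
F = 37,862

37,862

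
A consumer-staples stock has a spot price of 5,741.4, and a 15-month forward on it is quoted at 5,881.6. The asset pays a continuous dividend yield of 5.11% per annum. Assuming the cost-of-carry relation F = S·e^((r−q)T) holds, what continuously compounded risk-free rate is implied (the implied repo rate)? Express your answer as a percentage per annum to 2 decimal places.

From F = S·e^((r−q)T): (r − q) = ln(F/S)/T
ln(5881.6/5741.4) = ln(1.024419) = 0.024126
(r − q) = 0.024126 / (15/12) = 0.019301
r = ln(F/S)/T + q = 0.019301 + 0.0511 = 0.070401
r = 7.04%

7.04%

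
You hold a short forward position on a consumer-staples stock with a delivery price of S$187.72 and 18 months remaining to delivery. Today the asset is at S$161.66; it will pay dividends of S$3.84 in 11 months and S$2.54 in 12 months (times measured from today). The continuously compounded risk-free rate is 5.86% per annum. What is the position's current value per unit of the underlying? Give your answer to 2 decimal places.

PV(remaining dividends) I = 3.84·e^(−0.0586·11/12) + 2.54·e^(−0.0586·12/12) = 6.0346
Current forward F = (S − I)·e^(rT) = (161.66 − 6.0346)·e^(0.0586·18/12) = 155.6254 × 1.091879 = 169.9241
Value (long) = (F − K)·e^(−rT) = (169.9241 − 187.72) × 0.915852 = -16.2984
Short position value = −(long value) = S$16.30

S$16.30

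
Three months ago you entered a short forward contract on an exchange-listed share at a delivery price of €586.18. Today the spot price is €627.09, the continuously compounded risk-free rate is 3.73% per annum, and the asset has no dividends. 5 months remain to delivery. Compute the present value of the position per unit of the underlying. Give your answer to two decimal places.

Current fair forward for the remaining 5 months: F = S·e^(r·T), r = 0.0373
F = 627.09 · e^(0.0373 × 5/12) = 627.09 × 1.015663 = 636.9121
Value of long forward = (F − K)·e^(−rT) = (636.9121 − 586.18) · e^(−0.0373·5/12)
= 50.7321 × 0.984578 = 49.95
Short position value = −(long value) = -€49.95

-€49.95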